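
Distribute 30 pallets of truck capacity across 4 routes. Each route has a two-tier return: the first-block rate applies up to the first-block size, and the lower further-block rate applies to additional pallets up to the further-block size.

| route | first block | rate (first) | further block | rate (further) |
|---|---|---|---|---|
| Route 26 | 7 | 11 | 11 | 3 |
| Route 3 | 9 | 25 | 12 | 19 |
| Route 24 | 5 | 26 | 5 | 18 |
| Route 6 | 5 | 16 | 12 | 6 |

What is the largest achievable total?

Treat each block as its own option and order by rate: Route 24/T1 26 > Route 3/T1 25 > Route 3/T2 19 > Route 24/T2 18 > Route 6/T1 16 > Route 26/T1 11 > Route 6/T2 6 > Route 26/T2 3.
Route 24 T1 at 26: fill all 5 — 25 left.
Route 3 T1 at 25: fill all 9 — 16 left.
Route 3/T2 (19): +12 — 4 left.
4 remain; put them into Route 24 T2 at 18.
Total = 26×5 + 25×9 + 19×12 + 18×4 = 655.

655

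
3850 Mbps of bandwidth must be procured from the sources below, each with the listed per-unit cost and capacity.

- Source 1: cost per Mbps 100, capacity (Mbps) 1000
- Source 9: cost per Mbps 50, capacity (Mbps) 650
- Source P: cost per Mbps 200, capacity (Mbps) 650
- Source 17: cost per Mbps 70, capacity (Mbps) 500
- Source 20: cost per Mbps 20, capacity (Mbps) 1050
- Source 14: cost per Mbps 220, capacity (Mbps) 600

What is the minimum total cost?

Fill from the cheapest source first.
Source 20 at 20: take all 1050 Mbps — 2800 still needed.
Source 9 (50): use full 650 — 2150 Mbps to go.
Source 17 (70): use full 500 — 1650 Mbps to go.
Take 1000 from Source 1 at 100 — need 650 more.
Source P at 200: take all 650 Mbps — 0 still needed.
Source 14: unused.
Cost = 1050×20 + 650×50 + 500×70 + 1000×100 + 650×200 = 318500.

318500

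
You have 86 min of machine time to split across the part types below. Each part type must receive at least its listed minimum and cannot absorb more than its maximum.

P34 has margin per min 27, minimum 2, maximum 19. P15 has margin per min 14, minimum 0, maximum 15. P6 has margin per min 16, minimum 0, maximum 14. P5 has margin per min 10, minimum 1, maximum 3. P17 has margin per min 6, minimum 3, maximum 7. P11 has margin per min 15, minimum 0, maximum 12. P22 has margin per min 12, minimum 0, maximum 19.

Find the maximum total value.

Meeting every minimum uses 2+0+0+1+3+0+0 = 6 min, leaving 80.
Order the part types by margin per min: P34 27 > P6 16 > P11 15 > P15 14 > P22 12 > P5 10 > P17 6.
P34: +17 to 19 (cap) ; 63 left.
P6 takes 14 more to reach its cap of 14 ; 49 left.
P11 takes 12 more to reach its cap of 12 ; 37 left.
P15 takes 15 more to reach its cap of 15 ; 22 left.
P22 takes 19 more to reach its cap of 19 ; 3 left.
P5: +2 to 3 (cap) ; 1 left.
P17 has room for 4 more but only 1 remain, so it gets 4.
Total = 27×19 + 14×15 + 16×14 + 10×3 + 6×4 + 15×12 + 12×19 = 1409.

1409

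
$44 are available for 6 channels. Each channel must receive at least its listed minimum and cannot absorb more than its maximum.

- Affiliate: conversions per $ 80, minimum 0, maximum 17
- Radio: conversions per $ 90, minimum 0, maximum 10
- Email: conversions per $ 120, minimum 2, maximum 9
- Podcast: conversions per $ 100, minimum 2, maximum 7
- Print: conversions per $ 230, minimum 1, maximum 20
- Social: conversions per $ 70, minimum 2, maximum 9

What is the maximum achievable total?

7060

Meeting every minimum uses 0+0+2+2+1+2 = 7 $, leaving 37.
Highest conversions per $ first: Print 230 > Email 120 > Podcast 100 > Radio 90 > Affiliate 80 > Social 70.
Print: +19 to 20 (cap) → 18 left.
Email: +7 to 9 (cap) → 11 left.
Podcast: +5 to 7 (cap) → 6 left.
Radio: +6 (room for 10) → 6. Pool exhausted.
Total = 90×6 + 120×9 + 100×7 + 230×20 + 70×2 = 7060.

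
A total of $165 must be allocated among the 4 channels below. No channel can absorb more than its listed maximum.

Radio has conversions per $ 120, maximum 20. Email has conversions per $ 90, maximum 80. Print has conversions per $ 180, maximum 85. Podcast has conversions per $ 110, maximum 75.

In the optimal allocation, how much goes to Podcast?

60

Rank by conversions per $: Print 180 > Radio 120 > Podcast 110 > Email 90.
Print: +85 to 85 (cap) → 80 left.
Give Radio 20 to hit its cap of 20 → 60 left.
Podcast has room for 75 but only 60 remain, so it gets 60.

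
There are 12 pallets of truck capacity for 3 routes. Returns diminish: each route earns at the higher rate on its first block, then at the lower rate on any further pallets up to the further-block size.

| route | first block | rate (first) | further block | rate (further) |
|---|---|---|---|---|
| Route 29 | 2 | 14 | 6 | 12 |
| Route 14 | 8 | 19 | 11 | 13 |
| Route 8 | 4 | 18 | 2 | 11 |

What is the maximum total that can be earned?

224

Treat each block as its own option and order by rate: Route 14/first 19 > Route 8/first 18 > Route 29/first 14 > Route 14/second 13 > Route 29/second 12 > Route 8/second 11.
Route 14 first at 19: fill all 8 — 4 left.
Fill Route 8 first block (4 at 18) — 0 left.
Total = 19×8 + 18×4 = 224.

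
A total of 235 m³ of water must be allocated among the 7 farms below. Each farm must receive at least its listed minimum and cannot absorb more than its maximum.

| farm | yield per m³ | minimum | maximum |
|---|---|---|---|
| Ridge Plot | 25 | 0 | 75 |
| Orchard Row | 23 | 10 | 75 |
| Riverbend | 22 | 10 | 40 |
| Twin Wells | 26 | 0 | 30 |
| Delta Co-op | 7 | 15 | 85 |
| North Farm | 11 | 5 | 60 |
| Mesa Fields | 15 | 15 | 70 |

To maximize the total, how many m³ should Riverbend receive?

20

Meeting every minimum uses 0+10+10+0+15+5+15 = 55 m³, leaving 180.
Order the farms by yield per m³: Twin Wells 26 > Ridge Plot 25 > Orchard Row 23 > Riverbend 22 > Mesa Fields 15 > North Farm 11 > Delta Co-op 7.
Twin Wells: +30 to 30 (cap) — 150 left.
Ridge Plot takes 75 more to reach its cap of 75 — 75 left.
Give Orchard Row 65 more to hit its cap of 75 — 10 left.
Riverbend: +10 (room for 30) → 20. Pool exhausted.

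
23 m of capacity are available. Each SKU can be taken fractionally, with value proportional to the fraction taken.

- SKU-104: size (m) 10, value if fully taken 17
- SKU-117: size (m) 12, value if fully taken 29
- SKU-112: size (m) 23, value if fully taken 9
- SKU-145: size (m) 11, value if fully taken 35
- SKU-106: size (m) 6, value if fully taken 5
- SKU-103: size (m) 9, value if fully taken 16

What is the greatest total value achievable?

64

Rank by value-to-size ratio: SKU-145 35/11≈3.18, SKU-117 29/12≈2.42, SKU-103 16/9≈1.78, SKU-104 17/10≈1.7, SKU-106 5/6≈0.833, SKU-112 9/23≈0.391.
SKU-145: take in full, 11 m for value 35 → 12 left.
Take all of SKU-117 (12 m, value 29) → 0 m left.
Total value = 64.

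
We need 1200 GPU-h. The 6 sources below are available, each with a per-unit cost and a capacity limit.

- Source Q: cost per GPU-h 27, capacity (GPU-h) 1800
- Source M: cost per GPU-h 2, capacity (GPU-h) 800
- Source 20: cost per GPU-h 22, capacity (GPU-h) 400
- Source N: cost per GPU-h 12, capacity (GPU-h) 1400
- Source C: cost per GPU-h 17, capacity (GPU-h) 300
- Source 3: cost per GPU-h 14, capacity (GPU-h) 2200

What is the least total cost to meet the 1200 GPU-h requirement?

6400

Fill from the cheapest source first.
Source M at 2: take all 800 GPU-h → 400 still needed.
Source N at 12: take 400 of its 1400 → requirement met.
Source 3, Source C, Source 20, Source Q: unused.
Cost = 800×2 + 400×12 = 6400.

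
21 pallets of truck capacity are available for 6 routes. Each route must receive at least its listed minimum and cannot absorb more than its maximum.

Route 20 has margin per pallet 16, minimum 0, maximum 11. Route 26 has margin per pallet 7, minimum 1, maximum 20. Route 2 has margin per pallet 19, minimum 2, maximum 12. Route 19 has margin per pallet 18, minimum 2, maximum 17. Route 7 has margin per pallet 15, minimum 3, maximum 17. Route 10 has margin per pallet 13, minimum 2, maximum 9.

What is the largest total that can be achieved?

360

Meeting every minimum uses 0+1+2+2+3+2 = 10 pallets, leaving 11.
Highest margin per pallet first: Route 2 19 > Route 19 18 > Route 20 16 > Route 7 15 > Route 10 13 > Route 26 7.
Give Route 2 10 more to hit its cap of 12 ; 1 left.
Only 1 left; Route 19 takes them to reach 3.
Total = 7×1 + 19×12 + 18×3 + 15×3 + 13×2 = 360.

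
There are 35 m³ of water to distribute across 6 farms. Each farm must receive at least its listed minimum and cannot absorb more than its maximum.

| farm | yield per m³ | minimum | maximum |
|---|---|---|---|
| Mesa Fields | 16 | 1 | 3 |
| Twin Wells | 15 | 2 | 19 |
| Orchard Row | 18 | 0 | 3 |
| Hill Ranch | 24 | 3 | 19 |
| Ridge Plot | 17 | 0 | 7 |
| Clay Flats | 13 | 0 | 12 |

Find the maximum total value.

722

Meeting every minimum uses 1+2+0+3+0+0 = 6 m³, leaving 29.
Highest yield per m³ first: Hill Ranch 24 > Orchard Row 18 > Ridge Plot 17 > Mesa Fields 16 > Twin Wells 15 > Clay Flats 13.
Hill Ranch: +16 to 19 (cap) ; 13 left.
Give Orchard Row 3 more to hit its cap of 3 ; 10 left.
Ridge Plot takes 7 more to reach its cap of 7 ; 3 left.
Mesa Fields takes 2 more to reach its cap of 3 ; 1 left.
Twin Wells: +1 (room for 17) → 3. Pool exhausted.
Total = 16×3 + 15×3 + 18×3 + 24×19 + 17×7 = 722.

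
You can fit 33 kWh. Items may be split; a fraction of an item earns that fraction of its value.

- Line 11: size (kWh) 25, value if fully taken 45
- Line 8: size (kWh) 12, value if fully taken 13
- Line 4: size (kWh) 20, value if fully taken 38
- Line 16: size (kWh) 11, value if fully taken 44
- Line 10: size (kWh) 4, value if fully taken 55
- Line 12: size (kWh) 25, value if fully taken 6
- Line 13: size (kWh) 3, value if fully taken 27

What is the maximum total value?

154.5

Rank by value-to-size ratio: Line 10 55/4≈13.8, Line 13 27/3≈9, Line 16 44/11≈4, Line 4 38/20≈1.9, Line 11 45/25≈1.8, Line 8 13/12≈1.08, Line 12 6/25≈0.24.
Take all of Line 10 (4 kWh, value 55) → 29 kWh left.
Take all of Line 13 (3 kWh, value 27) → 26 kWh left.
All 11 kWh of Line 16 fit (value 44) → 15 remain.
Only 15 kWh remain; take 15/20 of Line 4 for value 38×15/20 = 28.5.
Total value = 154.5.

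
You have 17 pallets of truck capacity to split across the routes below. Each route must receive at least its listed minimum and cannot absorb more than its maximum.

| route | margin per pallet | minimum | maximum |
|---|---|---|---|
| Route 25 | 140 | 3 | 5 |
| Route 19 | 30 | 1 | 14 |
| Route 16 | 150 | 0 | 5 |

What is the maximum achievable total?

Meeting every minimum uses 3+1+0 = 4 pallets, leaving 13.
Order the routes by margin per pallet: Route 16 150 > Route 25 140 > Route 19 30.
Route 16 takes 5 more to reach its cap of 5 — 8 left.
Route 25 takes 2 more to reach its cap of 5 — 6 left.
Only 6 left; Route 19 takes them to reach 7.
Total = 140×5 + 30×7 + 150×5 = 1660.

1660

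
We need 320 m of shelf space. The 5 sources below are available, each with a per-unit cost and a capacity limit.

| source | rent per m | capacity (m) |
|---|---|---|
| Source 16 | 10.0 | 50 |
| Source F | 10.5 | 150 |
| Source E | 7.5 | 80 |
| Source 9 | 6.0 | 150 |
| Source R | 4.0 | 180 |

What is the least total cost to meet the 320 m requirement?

Use sources in increasing cost order.
Source R at 4.0: take all 180 m ; 140 still needed.
Source 9 at 6.0: take 140 of its 150 ; requirement met.
Source E, Source 16, Source F: unused.
Cost = 180×4.0 + 140×6.0 = 1560.

1560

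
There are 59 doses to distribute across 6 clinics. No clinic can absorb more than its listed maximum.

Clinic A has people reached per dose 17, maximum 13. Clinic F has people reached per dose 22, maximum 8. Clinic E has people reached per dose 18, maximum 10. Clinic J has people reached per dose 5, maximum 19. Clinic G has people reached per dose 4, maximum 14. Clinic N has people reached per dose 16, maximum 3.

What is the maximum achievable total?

744

Order the clinics by people reached per dose: Clinic F 22 > Clinic E 18 > Clinic A 17 > Clinic N 16 > Clinic J 5 > Clinic G 4.
Clinic F: +8 to 8 (cap) → 51 left.
Clinic E: +10 to 10 (cap) → 41 left.
Clinic A takes 13 to reach its cap of 13 → 28 left.
Give Clinic N 3 to hit its cap of 3 → 25 left.
Give Clinic J 19 to hit its cap of 19 → 6 left.
Only 6 left; Clinic G takes them to reach 6.
Total = 17×13 + 22×8 + 18×10 + 5×19 + 4×6 + 16×3 = 744.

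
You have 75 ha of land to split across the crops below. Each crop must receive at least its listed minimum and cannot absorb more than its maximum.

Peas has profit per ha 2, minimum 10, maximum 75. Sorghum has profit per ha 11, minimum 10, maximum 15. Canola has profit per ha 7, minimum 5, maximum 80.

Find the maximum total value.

535

Meeting every minimum uses 10+10+5 = 25 ha, leaving 50.
Highest profit per ha first: Sorghum 11 > Canola 7 > Peas 2.
Sorghum: +5 to 15 (cap) — 45 left.
Canola has room for 75 more but only 45 remain, so it gets 50.
Total = 2×10 + 11×15 + 7×50 = 535.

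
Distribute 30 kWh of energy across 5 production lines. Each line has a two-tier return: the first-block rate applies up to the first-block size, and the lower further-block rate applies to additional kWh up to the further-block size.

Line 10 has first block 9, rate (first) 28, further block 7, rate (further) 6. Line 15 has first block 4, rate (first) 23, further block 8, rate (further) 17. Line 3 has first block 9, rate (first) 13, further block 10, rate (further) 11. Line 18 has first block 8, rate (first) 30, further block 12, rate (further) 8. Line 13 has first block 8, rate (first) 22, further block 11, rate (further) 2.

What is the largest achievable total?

777

Order all 10 blocks by rate: Line 18/T1 30 > Line 10/T1 28 > Line 15/T1 23 > Line 13/T1 22 > Line 15/T2 17 > Line 3/T1 13 > Line 3/T2 11 > Line 18/T2 8 > Line 10/T2 6 > Line 13/T2 2.
Fill Line 18 T1 block (8 at 30) — 22 left.
Fill Line 10 T1 block (9 at 28) — 13 left.
Line 15 T1 at 23: fill all 4 — 9 left.
Line 13 T1 at 22: fill all 8 — 1 left.
Line 15/T2: +1 of 8 at 17; pool empty.
Total = 30×8 + 28×9 + 23×4 + 22×8 + 17×1 = 777.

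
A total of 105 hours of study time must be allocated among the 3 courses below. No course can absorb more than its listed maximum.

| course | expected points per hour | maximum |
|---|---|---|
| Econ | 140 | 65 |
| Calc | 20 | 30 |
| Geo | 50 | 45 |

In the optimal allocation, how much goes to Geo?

Order the courses by expected points per hour: Econ 140 > Geo 50 > Calc 20.
Econ takes 65 to reach its cap of 65 ; 40 left.
Geo: +40 (room for 45) → 40. Pool exhausted.

40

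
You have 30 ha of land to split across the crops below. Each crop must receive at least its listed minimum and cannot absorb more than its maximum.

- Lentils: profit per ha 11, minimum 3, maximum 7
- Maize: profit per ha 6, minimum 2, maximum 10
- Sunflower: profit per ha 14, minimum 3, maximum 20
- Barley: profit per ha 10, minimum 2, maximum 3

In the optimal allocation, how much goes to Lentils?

Meeting every minimum uses 3+2+3+2 = 10 ha, leaving 20.
Order the crops by profit per ha: Sunflower 14 > Lentils 11 > Barley 10 > Maize 6.
Sunflower takes 17 more to reach its cap of 20 → 3 left.
Lentils has room for 4 more but only 3 remain, so it gets 6.

6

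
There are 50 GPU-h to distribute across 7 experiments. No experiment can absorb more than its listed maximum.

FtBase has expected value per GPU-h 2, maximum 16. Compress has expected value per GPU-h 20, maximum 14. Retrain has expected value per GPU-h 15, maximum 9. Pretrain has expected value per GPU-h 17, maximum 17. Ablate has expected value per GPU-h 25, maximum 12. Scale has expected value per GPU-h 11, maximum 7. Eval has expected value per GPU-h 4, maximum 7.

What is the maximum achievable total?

974

Rank by expected value per GPU-h: Ablate 25 > Compress 20 > Pretrain 17 > Retrain 15 > Scale 11 > Eval 4 > FtBase 2.
Ablate takes 12 to reach its cap of 12 → 38 left.
Compress: +14 to 14 (cap) → 24 left.
Pretrain takes 17 to reach its cap of 17 → 7 left.
Retrain: +7 (room for 9) → 7. Pool exhausted.
Total = 20×14 + 15×7 + 17×17 + 25×12 = 974.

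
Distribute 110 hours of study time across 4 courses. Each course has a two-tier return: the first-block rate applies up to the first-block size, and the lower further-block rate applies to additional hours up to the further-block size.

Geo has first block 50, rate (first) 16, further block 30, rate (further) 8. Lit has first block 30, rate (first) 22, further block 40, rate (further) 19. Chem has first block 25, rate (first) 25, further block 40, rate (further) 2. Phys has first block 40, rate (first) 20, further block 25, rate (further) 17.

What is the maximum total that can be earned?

Treat each block as its own option and order by rate: Chem/first 25 > Lit/first 22 > Phys/first 20 > Lit/second 19 > Phys/second 17 > Geo/first 16 > Geo/second 8 > Chem/second 2.
Fill Chem first block (25 at 25) → 85 left.
Fill Lit first block (30 at 22) → 55 left.
Fill Phys first block (40 at 20) → 15 left.
15 remain; put them into Lit second at 19.
Total = 25×25 + 22×30 + 20×40 + 19×15 = 2370.

2370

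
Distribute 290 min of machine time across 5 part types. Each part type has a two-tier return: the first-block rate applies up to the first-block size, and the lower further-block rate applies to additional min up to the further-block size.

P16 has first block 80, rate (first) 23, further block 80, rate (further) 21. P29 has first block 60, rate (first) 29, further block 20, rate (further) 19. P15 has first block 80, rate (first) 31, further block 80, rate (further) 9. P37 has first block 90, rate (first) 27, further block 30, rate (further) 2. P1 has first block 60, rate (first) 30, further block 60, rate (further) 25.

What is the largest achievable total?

Treat each block as its own option and order by rate: P15/first 31 > P1/first 30 > P29/first 29 > P37/first 27 > P1/second 25 > P16/first 23 > P16/second 21 > P29/second 19 > P15/second 9 > P37/second 2.
P15 first at 31: fill all 80 ; 210 left.
P1/first (30): +60 ; 150 left.
Fill P29 first block (60 at 29) ; 90 left.
Fill P37 first block (90 at 27) ; 0 left.
Total = 31×80 + 30×60 + 29×60 + 27×90 = 8450.

8450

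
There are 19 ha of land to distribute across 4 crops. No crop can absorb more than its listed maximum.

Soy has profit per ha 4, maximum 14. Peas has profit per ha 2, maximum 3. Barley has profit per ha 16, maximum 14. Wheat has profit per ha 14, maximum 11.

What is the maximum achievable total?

Order the crops by profit per ha: Barley 16 > Wheat 14 > Soy 4 > Peas 2.
Barley: +14 to 14 (cap) → 5 left.
Wheat has room for 11 but only 5 remain, so it gets 5.
Total = 16×14 + 14×5 = 294.

294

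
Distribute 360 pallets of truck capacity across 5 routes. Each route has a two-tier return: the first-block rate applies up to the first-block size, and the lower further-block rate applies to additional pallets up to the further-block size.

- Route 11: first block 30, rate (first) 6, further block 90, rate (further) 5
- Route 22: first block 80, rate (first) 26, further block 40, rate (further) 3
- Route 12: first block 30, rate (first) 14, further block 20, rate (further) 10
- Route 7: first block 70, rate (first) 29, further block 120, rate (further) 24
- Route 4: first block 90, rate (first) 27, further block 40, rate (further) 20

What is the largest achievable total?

Order all 10 blocks by rate: Route 7/first 29 > Route 4/first 27 > Route 22/first 26 > Route 7/second 24 > Route 4/second 20 > Route 12/first 14 > Route 12/second 10 > Route 11/first 6 > Route 11/second 5 > Route 22/second 3.
Route 7/first (29): +70 — 290 left.
Fill Route 4 first block (90 at 27) — 200 left.
Fill Route 22 first block (80 at 26) — 120 left.
Route 7 second at 24: fill all 120 — 0 left.
Total = 29×70 + 27×90 + 26×80 + 24×120 = 9420.

9420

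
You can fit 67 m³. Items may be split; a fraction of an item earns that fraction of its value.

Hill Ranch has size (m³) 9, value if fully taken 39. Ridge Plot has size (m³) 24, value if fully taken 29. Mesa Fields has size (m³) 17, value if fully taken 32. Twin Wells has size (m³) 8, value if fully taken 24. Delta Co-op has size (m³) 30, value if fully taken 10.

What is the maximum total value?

Sort by value density: Hill Ranch 39/9≈4.33, Twin Wells 24/8≈3, Mesa Fields 32/17≈1.88, Ridge Plot 29/24≈1.21, Delta Co-op 10/30≈0.333.
Hill Ranch: take in full, 9 m³ for value 39 ; 58 left.
All 8 m³ of Twin Wells fit (value 24) ; 50 remain.
Mesa Fields: take in full, 17 m³ for value 32 ; 33 left.
Ridge Plot: take in full, 24 m³ for value 29 ; 9 left.
Fill the last 9 m³ with part of Delta Co-op: 9/30 of it earns 3.
Total value = 127.

127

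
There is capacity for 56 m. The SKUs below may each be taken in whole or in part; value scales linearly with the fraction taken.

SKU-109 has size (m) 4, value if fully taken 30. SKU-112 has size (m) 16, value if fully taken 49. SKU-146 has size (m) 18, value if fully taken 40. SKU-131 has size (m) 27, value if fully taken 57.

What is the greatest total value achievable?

157

Sort by value density: SKU-109 30/4≈7.5, SKU-112 49/16≈3.06, SKU-146 40/18≈2.22, SKU-131 57/27≈2.11.
Take all of SKU-109 (4 m, value 30) ; 52 m left.
Take all of SKU-112 (16 m, value 49) ; 36 m left.
SKU-146: take in full, 18 m for value 40 ; 18 left.
18 m left: a 18/27 share of SKU-131 gives 57×18/27 = 38.
Total value = 157.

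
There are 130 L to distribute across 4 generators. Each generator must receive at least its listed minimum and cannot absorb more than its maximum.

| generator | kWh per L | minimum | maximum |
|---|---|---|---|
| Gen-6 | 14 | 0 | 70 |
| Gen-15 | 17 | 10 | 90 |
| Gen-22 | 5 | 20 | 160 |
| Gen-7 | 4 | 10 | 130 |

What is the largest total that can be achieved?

Meeting every minimum uses 0+10+20+10 = 40 L, leaving 90.
Rank by kWh per L: Gen-15 17 > Gen-6 14 > Gen-22 5 > Gen-7 4.
Gen-15 takes 80 more to reach its cap of 90 ; 10 left.
Gen-6 has room for 70 more but only 10 remain, so it gets 10.
Total = 14×10 + 17×90 + 5×20 + 4×10 = 1810.

1810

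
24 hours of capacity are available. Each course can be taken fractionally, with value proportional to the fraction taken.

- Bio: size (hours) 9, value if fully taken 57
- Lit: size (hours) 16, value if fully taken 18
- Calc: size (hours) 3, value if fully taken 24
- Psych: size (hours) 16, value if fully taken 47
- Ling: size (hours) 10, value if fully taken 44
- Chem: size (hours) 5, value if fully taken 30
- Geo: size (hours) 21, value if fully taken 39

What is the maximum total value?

141.8

Sort by value density: Calc 24/3≈8, Bio 57/9≈6.33, Chem 30/5≈6, Ling 44/10≈4.4, Psych 47/16≈2.94, Geo 39/21≈1.86, Lit 18/16≈1.12.
Calc: take in full, 3 hours for value 24 ; 21 left.
All 9 hours of Bio fit (value 57) ; 12 remain.
Take all of Chem (5 hours, value 30) ; 7 hours left.
Only 7 hours remain; take 7/10 of Ling for value 44×7/10 = 30.8.
Total value = 141.8.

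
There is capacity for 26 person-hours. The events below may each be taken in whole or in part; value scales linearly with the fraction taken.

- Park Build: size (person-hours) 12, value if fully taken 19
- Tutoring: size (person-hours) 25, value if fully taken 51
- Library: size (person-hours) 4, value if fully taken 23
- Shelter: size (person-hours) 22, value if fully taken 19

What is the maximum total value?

67.88

Sort by value density: Library 23/4≈5.75, Tutoring 51/25≈2.04, Park Build 19/12≈1.58, Shelter 19/22≈0.864.
Library: take in full, 4 person-hours for value 23 → 22 left.
22 person-hours left: a 22/25 share of Tutoring gives 51×22/25 = 44.88.
Total value = 67.88.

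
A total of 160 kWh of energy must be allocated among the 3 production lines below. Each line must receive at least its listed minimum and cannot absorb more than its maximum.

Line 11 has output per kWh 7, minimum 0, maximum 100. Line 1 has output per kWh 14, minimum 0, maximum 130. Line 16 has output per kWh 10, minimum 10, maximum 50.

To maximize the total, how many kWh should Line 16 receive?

30

Meeting every minimum uses 0+0+10 = 10 kWh, leaving 150.
Highest output per kWh first: Line 1 14 > Line 16 10 > Line 11 7.
Give Line 1 130 more to hit its cap of 130 — 20 left.
Line 16: +20 (room for 40) → 30. Pool exhausted.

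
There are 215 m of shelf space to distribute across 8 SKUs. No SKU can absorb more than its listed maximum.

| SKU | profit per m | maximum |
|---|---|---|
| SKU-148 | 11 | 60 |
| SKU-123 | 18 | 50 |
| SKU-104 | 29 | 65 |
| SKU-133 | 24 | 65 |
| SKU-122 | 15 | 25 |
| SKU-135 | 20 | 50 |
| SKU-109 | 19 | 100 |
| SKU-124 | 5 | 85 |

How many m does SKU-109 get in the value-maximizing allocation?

Highest profit per m first: SKU-104 29 > SKU-133 24 > SKU-135 20 > SKU-109 19 > SKU-123 18 > SKU-122 15 > SKU-148 11 > SKU-124 5.
SKU-104: +65 to 65 (cap) — 150 left.
Give SKU-133 65 to hit its cap of 65 — 85 left.
Give SKU-135 50 to hit its cap of 50 — 35 left.
Only 35 left; SKU-109 takes them to reach 35.

35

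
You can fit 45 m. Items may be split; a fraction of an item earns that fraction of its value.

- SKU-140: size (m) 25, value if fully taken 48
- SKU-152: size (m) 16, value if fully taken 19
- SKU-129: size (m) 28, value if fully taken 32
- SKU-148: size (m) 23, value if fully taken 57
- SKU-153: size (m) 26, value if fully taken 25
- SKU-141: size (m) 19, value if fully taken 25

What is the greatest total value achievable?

Rank by value-to-size ratio: SKU-148 57/23≈2.48, SKU-140 48/25≈1.92, SKU-141 25/19≈1.32, SKU-152 19/16≈1.19, SKU-129 32/28≈1.14, SKU-153 25/26≈0.962.
SKU-148: take in full, 23 m for value 57 → 22 left.
22 m left: a 22/25 share of SKU-140 gives 48×22/25 = 42.24.
Total value = 99.24.

99.24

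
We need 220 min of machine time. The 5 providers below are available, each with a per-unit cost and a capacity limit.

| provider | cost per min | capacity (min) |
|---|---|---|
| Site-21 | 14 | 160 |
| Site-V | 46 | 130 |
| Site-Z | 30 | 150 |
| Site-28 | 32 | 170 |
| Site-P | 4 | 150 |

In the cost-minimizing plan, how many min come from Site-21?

70

Use providers in increasing cost order.
Site-P (4): use full 150 → 70 min to go.
Site-21 (14): take the remaining 70 → done.
Site-Z, Site-28, Site-V: unused.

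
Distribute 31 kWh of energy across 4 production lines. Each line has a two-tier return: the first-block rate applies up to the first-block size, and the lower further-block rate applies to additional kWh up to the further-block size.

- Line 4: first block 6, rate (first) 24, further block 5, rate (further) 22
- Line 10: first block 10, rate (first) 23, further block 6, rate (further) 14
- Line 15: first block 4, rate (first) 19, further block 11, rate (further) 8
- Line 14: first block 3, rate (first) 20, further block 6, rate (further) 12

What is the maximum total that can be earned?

662

Treat each block as its own option and order by rate: Line 4/tier1 24 > Line 10/tier1 23 > Line 4/tier2 22 > Line 14/tier1 20 > Line 15/tier1 19 > Line 10/tier2 14 > Line 14/tier2 12 > Line 15/tier2 8.
Line 4 tier1 at 24: fill all 6 → 25 left.
Fill Line 10 tier1 block (10 at 23) → 15 left.
Line 4/tier2 (22): +5 → 10 left.
Line 14/tier1 (20): +3 → 7 left.
Fill Line 15 tier1 block (4 at 19) → 3 left.
3 remain; put them into Line 10 tier2 at 14.
Total = 24×6 + 23×10 + 22×5 + 20×3 + 19×4 + 14×3 = 662.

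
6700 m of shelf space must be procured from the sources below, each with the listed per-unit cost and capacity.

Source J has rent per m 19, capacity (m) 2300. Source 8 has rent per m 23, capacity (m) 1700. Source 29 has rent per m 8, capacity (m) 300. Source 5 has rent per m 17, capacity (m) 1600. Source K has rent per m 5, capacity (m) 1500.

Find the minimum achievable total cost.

103800

Fill from the cheapest source first.
Source K at 5: take all 1500 m ; 5200 still needed.
Source 29 at 8: take all 300 m ; 4900 still needed.
Source 5 at 17: take all 1600 m ; 3300 still needed.
Source J at 19: take all 2300 m ; 1000 still needed.
Take 1000 from Source 8 at 23 to finish.
Cost = 1500×5 + 300×8 + 1600×17 + 2300×19 + 1000×23 = 103800.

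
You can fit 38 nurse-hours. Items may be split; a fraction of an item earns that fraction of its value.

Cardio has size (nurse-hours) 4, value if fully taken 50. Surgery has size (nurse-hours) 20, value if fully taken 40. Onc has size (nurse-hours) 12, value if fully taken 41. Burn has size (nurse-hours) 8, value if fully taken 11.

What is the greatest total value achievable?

133.75

Rank by value-to-size ratio: Cardio 50/4≈12.5, Onc 41/12≈3.42, Surgery 40/20≈2, Burn 11/8≈1.38.
Take all of Cardio (4 nurse-hours, value 50) — 34 nurse-hours left.
Take all of Onc (12 nurse-hours, value 41) — 22 nurse-hours left.
Take all of Surgery (20 nurse-hours, value 40) — 2 nurse-hours left.
Fill the last 2 nurse-hours with part of Burn: 2/8 of it earns 2.75.
Total value = 133.75.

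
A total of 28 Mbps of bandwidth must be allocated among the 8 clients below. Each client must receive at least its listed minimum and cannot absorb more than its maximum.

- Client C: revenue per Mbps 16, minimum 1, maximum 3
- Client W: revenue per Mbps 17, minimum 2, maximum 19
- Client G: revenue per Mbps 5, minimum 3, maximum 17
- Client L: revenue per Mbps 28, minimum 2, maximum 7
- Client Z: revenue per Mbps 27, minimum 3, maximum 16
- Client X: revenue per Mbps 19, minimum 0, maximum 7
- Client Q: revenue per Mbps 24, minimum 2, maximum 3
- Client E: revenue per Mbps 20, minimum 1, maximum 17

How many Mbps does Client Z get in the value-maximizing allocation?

Meeting every minimum uses 1+2+3+2+3+0+2+1 = 14 Mbps, leaving 14.
Order the clients by revenue per Mbps: Client L 28 > Client Z 27 > Client Q 24 > Client E 20 > Client X 19 > Client W 17 > Client C 16 > Client G 5.
Client L takes 5 more to reach its cap of 7 — 9 left.
Only 9 left; Client Z takes them to reach 12.

12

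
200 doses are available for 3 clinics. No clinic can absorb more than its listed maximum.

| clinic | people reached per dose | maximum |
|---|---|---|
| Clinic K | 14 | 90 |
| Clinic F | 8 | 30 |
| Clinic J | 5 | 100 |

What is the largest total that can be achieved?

1900

Order the clinics by people reached per dose: Clinic K 14 > Clinic F 8 > Clinic J 5.
Give Clinic K 90 to hit its cap of 90 — 110 left.
Clinic F takes 30 to reach its cap of 30 — 80 left.
Only 80 left; Clinic J takes them to reach 80.
Total = 14×90 + 8×30 + 5×80 = 1900.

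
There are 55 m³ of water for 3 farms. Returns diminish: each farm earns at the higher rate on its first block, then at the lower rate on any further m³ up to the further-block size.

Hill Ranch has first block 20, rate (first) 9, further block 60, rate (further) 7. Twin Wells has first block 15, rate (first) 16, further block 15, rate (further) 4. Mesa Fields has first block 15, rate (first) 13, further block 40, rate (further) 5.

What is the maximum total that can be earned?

Order all 6 blocks by rate: Twin Wells/T1 16 > Mesa Fields/T1 13 > Hill Ranch/T1 9 > Hill Ranch/T2 7 > Mesa Fields/T2 5 > Twin Wells/T2 4.
Twin Wells/T1 (16): +15 → 40 left.
Mesa Fields/T1 (13): +15 → 25 left.
Hill Ranch T1 at 9: fill all 20 → 5 left.
Hill Ranch T2 at 7: only 5 left, fill 5.
Total = 16×15 + 13×15 + 9×20 + 7×5 = 650.

650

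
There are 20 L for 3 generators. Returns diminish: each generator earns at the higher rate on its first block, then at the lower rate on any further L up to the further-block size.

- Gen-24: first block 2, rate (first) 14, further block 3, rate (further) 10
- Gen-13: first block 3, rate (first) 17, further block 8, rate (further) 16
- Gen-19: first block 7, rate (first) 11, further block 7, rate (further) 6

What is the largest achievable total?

284

Rank every tier by rate: Gen-13/tier1 17 > Gen-13/tier2 16 > Gen-24/tier1 14 > Gen-19/tier1 11 > Gen-24/tier2 10 > Gen-19/tier2 6.
Gen-13 tier1 at 17: fill all 3 → 17 left.
Gen-13/tier2 (16): +8 → 9 left.
Gen-24/tier1 (14): +2 → 7 left.
Fill Gen-19 tier1 block (7 at 11) → 0 left.
Total = 17×3 + 16×8 + 14×2 + 11×7 = 284.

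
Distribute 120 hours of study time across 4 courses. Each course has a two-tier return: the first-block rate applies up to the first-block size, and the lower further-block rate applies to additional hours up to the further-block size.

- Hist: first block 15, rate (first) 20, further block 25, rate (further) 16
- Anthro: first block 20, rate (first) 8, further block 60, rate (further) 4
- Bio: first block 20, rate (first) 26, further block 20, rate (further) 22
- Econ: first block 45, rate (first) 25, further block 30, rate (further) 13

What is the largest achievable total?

2705

Order all 8 blocks by rate: Bio/tier1 26 > Econ/tier1 25 > Bio/tier2 22 > Hist/tier1 20 > Hist/tier2 16 > Econ/tier2 13 > Anthro/tier1 8 > Anthro/tier2 4.
Fill Bio tier1 block (20 at 26) ; 100 left.
Econ tier1 at 25: fill all 45 ; 55 left.
Bio/tier2 (22): +20 ; 35 left.
Fill Hist tier1 block (15 at 20) ; 20 left.
20 remain; put them into Hist tier2 at 16.
Total = 26×20 + 25×45 + 22×20 + 20×15 + 16×20 = 2705.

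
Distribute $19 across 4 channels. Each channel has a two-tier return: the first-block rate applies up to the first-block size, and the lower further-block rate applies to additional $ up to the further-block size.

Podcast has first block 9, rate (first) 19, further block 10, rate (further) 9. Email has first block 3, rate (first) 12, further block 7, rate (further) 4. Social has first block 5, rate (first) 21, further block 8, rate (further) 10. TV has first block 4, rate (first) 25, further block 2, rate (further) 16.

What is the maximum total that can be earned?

Rank every tier by rate: TV/first 25 > Social/first 21 > Podcast/first 19 > TV/second 16 > Email/first 12 > Social/second 10 > Podcast/second 9 > Email/second 4.
Fill TV first block (4 at 25) → 15 left.
Social/first (21): +5 → 10 left.
Podcast first at 19: fill all 9 → 1 left.
TV second at 16: only 1 left, fill 1.
Total = 25×4 + 21×5 + 19×9 + 16×1 = 392.

392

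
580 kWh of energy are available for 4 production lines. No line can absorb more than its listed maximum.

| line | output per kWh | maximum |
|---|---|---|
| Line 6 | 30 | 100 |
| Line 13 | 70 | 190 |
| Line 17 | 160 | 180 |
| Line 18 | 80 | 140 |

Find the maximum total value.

Order the production lines by output per kWh: Line 17 160 > Line 18 80 > Line 13 70 > Line 6 30.
Line 17: +180 to 180 (cap) → 400 left.
Line 18 takes 140 to reach its cap of 140 → 260 left.
Line 13 takes 190 to reach its cap of 190 → 70 left.
Line 6 has room for 100 but only 70 remain, so it gets 70.
Total = 30×70 + 70×190 + 160×180 + 80×140 = 55400.

55400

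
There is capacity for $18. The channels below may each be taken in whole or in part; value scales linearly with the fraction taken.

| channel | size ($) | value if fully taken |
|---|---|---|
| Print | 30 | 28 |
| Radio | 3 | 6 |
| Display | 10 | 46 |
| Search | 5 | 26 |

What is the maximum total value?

78

Rank by value-to-size ratio: Search 26/5≈5.2, Display 46/10≈4.6, Radio 6/3≈2, Print 28/30≈0.933.
Take all of Search (5 $, value 26) → 13 $ left.
All 10 $ of Display fit (value 46) → 3 remain.
All 3 $ of Radio fit (value 6) → 0 remain.
Total value = 78.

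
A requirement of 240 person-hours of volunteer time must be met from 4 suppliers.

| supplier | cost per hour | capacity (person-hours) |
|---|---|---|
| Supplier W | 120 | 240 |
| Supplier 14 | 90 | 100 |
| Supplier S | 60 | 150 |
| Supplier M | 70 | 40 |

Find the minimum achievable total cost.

Use suppliers in increasing cost order.
Supplier S at 60: take all 150 person-hours — 90 still needed.
Take 40 from Supplier M at 70 — need 50 more.
Supplier 14 (90): take the remaining 50 — done.
Supplier W: unused.
Cost = 150×60 + 40×70 + 50×90 = 16300.

16300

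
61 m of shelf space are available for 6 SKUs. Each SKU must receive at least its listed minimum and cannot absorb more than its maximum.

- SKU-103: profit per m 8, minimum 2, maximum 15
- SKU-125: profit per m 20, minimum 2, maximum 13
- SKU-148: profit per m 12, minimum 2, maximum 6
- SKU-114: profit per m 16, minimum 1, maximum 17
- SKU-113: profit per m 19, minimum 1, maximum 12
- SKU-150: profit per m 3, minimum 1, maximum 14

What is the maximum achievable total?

931

Meeting every minimum uses 2+2+2+1+1+1 = 9 m, leaving 52.
Highest profit per m first: SKU-125 20 > SKU-113 19 > SKU-114 16 > SKU-148 12 > SKU-103 8 > SKU-150 3.
Give SKU-125 11 more to hit its cap of 13 — 41 left.
SKU-113 takes 11 more to reach its cap of 12 — 30 left.
SKU-114 takes 16 more to reach its cap of 17 — 14 left.
SKU-148: +4 to 6 (cap) — 10 left.
SKU-103 has room for 13 more but only 10 remain, so it gets 12.
Total = 8×12 + 20×13 + 12×6 + 16×17 + 19×12 + 3×1 = 931.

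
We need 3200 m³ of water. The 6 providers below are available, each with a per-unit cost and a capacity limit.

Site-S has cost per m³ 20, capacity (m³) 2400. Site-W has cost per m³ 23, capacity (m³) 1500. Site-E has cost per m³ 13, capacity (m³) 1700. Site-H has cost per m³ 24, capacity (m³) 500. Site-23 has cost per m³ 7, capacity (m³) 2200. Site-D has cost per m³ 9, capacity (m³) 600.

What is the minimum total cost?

Cheapest first:
Site-23 at 7: take all 2200 m³ → 1000 still needed.
Site-D (9): use full 600 → 400 m³ to go.
Site-E at 13: take 400 of its 1700 → requirement met.
Site-S, Site-W, Site-H: unused.
Cost = 2200×7 + 600×9 + 400×13 = 26000.

26000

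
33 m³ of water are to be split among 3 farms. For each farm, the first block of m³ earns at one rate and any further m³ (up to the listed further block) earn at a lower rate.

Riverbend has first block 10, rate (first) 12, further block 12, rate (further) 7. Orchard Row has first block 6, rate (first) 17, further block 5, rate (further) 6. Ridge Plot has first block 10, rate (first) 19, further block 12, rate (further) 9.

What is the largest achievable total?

475

Treat each block as its own option and order by rate: Ridge Plot/T1 19 > Orchard Row/T1 17 > Riverbend/T1 12 > Ridge Plot/T2 9 > Riverbend/T2 7 > Orchard Row/T2 6.
Fill Ridge Plot T1 block (10 at 19) — 23 left.
Orchard Row/T1 (17): +6 — 17 left.
Riverbend/T1 (12): +10 — 7 left.
7 remain; put them into Ridge Plot T2 at 9.
Total = 19×10 + 17×6 + 12×10 + 9×7 = 475.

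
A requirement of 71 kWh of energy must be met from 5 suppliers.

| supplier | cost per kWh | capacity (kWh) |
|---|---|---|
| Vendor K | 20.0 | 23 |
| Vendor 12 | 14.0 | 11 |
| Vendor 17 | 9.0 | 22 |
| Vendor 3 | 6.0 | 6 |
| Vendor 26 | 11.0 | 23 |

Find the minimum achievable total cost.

Cheapest first:
Vendor 3 at 6.0: take all 6 kWh ; 65 still needed.
Vendor 17 (9.0): use full 22 ; 43 kWh to go.
Vendor 26 at 11.0: take all 23 kWh ; 20 still needed.
Vendor 12 at 14.0: take all 11 kWh ; 9 still needed.
Vendor K at 20.0: take 9 of its 23 ; requirement met.
Cost = 6×6.0 + 22×9.0 + 23×11.0 + 11×14.0 + 9×20.0 = 821.

821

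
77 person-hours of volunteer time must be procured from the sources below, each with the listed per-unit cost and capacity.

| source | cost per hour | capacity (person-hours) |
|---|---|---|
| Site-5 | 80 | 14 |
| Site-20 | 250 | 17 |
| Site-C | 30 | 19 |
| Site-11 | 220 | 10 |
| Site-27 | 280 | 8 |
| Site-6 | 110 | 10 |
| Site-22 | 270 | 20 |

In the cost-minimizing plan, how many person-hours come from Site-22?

7

Use sources in increasing cost order.
Site-C at 30: take all 19 person-hours — 58 still needed.
Site-5 (80): use full 14 — 44 person-hours to go.
Site-6 at 110: take all 10 person-hours — 34 still needed.
Site-11 at 220: take all 10 person-hours — 24 still needed.
Site-20 (250): use full 17 — 7 person-hours to go.
Site-22 (270): take the remaining 7 — done.
Site-27: unused.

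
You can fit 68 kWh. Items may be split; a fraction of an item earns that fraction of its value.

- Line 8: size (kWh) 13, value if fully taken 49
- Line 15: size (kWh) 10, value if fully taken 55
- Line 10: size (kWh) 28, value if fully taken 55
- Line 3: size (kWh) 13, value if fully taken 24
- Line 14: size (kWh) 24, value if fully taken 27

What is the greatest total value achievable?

Rank by value-to-size ratio: Line 15 55/10≈5.5, Line 8 49/13≈3.77, Line 10 55/28≈1.96, Line 3 24/13≈1.85, Line 14 27/24≈1.12.
All 10 kWh of Line 15 fit (value 55) → 58 remain.
All 13 kWh of Line 8 fit (value 49) → 45 remain.
Take all of Line 10 (28 kWh, value 55) → 17 kWh left.
Take all of Line 3 (13 kWh, value 24) → 4 kWh left.
Fill the last 4 kWh with part of Line 14: 4/24 of it earns 4.5.
Total value = 187.5.

187.5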